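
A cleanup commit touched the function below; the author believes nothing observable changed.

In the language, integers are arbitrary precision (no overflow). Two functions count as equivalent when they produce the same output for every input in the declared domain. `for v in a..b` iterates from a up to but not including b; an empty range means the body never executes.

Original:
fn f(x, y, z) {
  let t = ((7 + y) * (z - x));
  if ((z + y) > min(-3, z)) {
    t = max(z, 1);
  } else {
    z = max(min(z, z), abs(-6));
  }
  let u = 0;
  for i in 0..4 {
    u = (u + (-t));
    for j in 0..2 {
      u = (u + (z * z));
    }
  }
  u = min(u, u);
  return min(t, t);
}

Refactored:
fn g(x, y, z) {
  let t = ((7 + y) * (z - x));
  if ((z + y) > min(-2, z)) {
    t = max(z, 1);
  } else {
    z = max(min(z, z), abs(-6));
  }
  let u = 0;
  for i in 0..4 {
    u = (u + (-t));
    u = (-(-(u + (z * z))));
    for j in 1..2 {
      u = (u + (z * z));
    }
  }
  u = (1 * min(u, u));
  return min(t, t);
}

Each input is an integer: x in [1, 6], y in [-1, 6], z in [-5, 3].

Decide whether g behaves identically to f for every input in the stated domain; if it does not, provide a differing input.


The rewrite breaks on x=1, y=-1, z=-1, where the results are 1 and -12.
f: t := -12 | ((z + y) > min(-3, z)): true | t := 1 | u := 0 | iter i=0: | u := -1 | iter j=0: | u := 0 | iter j=1: | u := 1 | iter i=1: | u := 0 | iter j=0: | u := 1 | iter j=1: | u := 2 | iter i=2: | u := 1 | iter j=0: | u := 2 | iter j=1: | u := 3 | iter i=3: | u := 2 | iter j=0: | u := 3 | iter j=1: | u := 4 | u := 4 | result 1
g: t := -12 | ((z + y) > min(-2, z)): false | z := 6 | u := 0 | iter i=0: | u := 12 | u := 48 | iter j=1: | u := 84 | iter i=1: | u := 96 | u := 132 | iter j=1: | u := 168 | iter i=2: | u := 180 | u := 216 | iter j=1: | u := 252 | iter i=3: | u := 264 | u := 300 | iter j=1: | u := 336 | u := 336 | result -12
verdict: not equivalent; witness: x=1, y=-1, z=-1


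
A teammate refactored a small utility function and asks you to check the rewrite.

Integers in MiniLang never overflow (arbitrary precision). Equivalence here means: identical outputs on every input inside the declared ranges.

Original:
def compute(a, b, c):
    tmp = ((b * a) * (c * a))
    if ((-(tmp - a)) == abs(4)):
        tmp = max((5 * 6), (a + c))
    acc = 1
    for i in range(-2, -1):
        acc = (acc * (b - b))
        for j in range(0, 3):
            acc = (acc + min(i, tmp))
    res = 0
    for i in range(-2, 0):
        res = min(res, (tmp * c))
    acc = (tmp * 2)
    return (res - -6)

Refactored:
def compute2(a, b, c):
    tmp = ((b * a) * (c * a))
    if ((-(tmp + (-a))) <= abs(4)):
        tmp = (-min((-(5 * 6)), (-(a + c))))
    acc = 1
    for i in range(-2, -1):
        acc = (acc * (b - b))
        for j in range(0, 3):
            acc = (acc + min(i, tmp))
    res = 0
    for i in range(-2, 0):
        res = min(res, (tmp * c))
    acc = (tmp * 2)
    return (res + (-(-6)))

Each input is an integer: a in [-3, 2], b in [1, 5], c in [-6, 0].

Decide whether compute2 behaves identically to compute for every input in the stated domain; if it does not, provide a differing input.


The rewrite breaks on a=-2, b=1, c=-1, where the results are 6 and -24.
compute: tmp becomes -4; next ((-(tmp - a)) == abs(4)) evaluates to false; next acc becomes 1; next at i=-2:; next acc becomes 0; next at j=0:; next acc becomes -4; next at j=1:; next acc becomes -8; next at j=2:; next acc becomes -12; next res becomes 0; next at i=-2:; next res becomes 0; next at i=-1:; next res becomes 0; next acc becomes -8; next final value 6
compute2: tmp becomes -4; next ((-(tmp + (-a))) <= abs(4)) evaluates to true; next tmp becomes 30; next acc becomes 1; next at i=-2:; next acc becomes 0; next at j=0:; next acc becomes -2; next at j=1:; next acc becomes -4; next at j=2:; next acc becomes -6; next res becomes 0; next at i=-2:; next res becomes -30; next at i=-1:; next res becomes -30; next acc becomes 60; next final value -24
verdict: not equivalent; witness: a=-2, b=1, c=-1


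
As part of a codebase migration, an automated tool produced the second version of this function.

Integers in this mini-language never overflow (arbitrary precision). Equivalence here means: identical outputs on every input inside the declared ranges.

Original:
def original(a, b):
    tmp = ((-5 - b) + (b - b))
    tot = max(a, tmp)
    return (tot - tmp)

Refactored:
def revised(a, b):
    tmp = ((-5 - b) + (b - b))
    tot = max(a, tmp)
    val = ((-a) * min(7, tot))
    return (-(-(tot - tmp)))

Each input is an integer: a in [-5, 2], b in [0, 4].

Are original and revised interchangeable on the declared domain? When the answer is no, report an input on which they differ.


Changes here: min/max/abs usage differs, and local variable names differ, and arithmetic usage differs, and constant usage differs, and statement counts differ; the full 40-point sweep finds no disagreement.
verdict: equivalent


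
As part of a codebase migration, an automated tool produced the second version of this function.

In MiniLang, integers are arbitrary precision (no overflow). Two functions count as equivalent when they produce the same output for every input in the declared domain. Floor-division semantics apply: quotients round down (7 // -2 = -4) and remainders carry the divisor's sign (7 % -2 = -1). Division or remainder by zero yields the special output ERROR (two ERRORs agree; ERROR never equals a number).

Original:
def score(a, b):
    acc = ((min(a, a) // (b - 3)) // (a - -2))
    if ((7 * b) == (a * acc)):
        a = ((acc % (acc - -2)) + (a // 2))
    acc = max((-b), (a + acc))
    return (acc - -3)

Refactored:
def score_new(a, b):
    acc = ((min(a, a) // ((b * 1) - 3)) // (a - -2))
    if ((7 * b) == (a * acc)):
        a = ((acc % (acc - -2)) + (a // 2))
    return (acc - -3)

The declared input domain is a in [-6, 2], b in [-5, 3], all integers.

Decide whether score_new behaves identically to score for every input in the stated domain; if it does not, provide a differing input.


At a=-6, b=-5: score gives 8, score_new gives 3.
verdict: not equivalent; witness: a=-6, b=-5


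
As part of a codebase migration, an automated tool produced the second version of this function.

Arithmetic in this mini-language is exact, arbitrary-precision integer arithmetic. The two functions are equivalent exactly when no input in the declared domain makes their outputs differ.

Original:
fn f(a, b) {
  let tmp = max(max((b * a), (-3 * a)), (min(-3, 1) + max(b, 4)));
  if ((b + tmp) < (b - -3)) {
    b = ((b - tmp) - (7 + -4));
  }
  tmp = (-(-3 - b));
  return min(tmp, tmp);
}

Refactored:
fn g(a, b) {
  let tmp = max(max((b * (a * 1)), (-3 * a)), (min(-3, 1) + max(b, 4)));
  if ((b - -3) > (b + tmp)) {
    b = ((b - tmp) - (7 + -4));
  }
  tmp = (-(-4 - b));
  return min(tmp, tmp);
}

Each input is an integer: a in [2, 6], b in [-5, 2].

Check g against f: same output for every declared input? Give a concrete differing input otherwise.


There is a counterexample at a=2, b=-5: -6 on one side, -5 on the other.
f: tmp becomes 1; next ((b + tmp) < (b - -3)) evaluates to true; next b becomes -9; next tmp becomes -6; next final value -6
g: tmp becomes 1; next ((b - -3) > (b + tmp)) evaluates to true; next b becomes -9; next tmp becomes -5; next final value -5
verdict: not equivalent; witness: a=2, b=-5


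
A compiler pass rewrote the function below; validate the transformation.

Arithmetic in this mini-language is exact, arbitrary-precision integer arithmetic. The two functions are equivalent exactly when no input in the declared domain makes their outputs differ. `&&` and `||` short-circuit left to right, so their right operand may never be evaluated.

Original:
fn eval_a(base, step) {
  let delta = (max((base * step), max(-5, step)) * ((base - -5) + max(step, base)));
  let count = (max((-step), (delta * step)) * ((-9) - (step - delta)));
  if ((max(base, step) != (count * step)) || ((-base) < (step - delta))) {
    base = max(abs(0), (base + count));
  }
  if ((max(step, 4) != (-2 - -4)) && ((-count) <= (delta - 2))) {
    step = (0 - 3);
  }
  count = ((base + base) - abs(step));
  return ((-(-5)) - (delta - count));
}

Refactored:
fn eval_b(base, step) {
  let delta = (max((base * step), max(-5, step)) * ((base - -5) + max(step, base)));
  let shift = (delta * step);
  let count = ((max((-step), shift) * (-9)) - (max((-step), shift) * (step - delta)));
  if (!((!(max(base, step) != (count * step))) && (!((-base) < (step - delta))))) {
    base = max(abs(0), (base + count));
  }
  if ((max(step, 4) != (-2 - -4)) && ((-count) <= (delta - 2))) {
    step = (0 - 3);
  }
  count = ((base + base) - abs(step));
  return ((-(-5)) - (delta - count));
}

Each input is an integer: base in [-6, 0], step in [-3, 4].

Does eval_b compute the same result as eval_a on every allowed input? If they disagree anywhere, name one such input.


Comparing the listings, the differences include: local variable names differ; also min/max/abs usage differs; also boolean connective usage differs; also arithmetic usage differs; also statement counts differ.
As a probe, take base=-6, step=3: eval_a runs delta=6, then count=-108, then ((max(base, step) != (count * step)) || ((-base) < (step - delta))) is true, then base=0, then ((max(step, 4) != (-2 - -4)) && ((-count) <= (delta - 2))) is false, then count=-3, then returns -4; eval_b runs delta=6, then shift=18, then count=-108, then (!((!(max(base, step) != (count * step))) && (!((-base) < (step - delta))))) is true, then base=0, then ((max(step, 4) != (-2 - -4)) && ((-count) <= (delta - 2))) is false, then count=-3, then returns -4; both end at -4.
An exhaustive pass over the 56 declared inputs shows identical outputs.
verdict: equivalent


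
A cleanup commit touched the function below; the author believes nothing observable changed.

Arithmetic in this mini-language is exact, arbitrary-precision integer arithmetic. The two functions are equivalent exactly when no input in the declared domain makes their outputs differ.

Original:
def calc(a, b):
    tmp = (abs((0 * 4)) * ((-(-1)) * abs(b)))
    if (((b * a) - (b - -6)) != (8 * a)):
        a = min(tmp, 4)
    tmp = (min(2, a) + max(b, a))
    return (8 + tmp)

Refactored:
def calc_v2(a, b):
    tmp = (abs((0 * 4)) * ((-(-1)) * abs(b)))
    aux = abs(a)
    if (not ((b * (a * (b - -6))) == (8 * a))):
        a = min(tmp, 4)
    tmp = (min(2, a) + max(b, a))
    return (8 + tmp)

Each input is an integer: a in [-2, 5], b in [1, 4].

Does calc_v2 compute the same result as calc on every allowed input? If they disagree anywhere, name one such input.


At a=-1, b=1: calc gives 8, calc_v2 gives 9.
verdict: not equivalent; witness: a=-1, b=1


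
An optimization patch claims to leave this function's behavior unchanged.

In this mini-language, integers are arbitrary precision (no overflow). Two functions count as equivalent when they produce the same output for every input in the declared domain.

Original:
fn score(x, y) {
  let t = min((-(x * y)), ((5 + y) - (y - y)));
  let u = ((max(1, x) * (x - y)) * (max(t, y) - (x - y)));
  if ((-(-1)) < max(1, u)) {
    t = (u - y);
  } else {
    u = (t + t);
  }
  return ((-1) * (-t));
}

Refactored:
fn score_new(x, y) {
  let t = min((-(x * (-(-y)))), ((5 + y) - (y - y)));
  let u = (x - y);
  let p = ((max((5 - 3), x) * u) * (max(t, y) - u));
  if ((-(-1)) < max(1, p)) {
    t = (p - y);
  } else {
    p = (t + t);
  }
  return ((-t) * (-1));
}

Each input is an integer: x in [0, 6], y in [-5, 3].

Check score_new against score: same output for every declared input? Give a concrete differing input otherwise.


Equivalent. One difference looks behavioral, but it never changes the outcome for any declared input.
Checked all 63 inputs in the declared domain: the outputs agree on every one.
Spot check at x=3, y=-5 — score: t := 0 | u := -192 | ((-(-1)) < max(1, u)): false | u := 0 | result 0. score_new: t := 0 | u := 8 | p := -192 | ((-(-1)) < max(1, p)): false | p := 0 | result 0. Both give 0.
verdict: equivalent


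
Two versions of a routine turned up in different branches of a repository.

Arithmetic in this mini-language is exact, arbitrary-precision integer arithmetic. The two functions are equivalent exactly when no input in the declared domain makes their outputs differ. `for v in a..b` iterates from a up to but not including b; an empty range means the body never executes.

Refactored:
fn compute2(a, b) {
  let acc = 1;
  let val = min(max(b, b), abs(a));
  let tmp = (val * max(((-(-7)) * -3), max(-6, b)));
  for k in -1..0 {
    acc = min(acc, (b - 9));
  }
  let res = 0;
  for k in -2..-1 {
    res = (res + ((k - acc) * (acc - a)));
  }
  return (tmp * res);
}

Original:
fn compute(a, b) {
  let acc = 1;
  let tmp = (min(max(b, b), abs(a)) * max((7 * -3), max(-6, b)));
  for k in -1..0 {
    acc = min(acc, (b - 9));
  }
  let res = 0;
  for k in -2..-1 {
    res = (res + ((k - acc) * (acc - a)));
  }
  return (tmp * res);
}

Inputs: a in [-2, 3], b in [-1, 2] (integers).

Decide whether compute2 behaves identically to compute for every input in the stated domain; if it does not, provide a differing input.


Differences: local variable names differ; and statement counts differ — yet all 24 inputs agree.
verdict: equivalent


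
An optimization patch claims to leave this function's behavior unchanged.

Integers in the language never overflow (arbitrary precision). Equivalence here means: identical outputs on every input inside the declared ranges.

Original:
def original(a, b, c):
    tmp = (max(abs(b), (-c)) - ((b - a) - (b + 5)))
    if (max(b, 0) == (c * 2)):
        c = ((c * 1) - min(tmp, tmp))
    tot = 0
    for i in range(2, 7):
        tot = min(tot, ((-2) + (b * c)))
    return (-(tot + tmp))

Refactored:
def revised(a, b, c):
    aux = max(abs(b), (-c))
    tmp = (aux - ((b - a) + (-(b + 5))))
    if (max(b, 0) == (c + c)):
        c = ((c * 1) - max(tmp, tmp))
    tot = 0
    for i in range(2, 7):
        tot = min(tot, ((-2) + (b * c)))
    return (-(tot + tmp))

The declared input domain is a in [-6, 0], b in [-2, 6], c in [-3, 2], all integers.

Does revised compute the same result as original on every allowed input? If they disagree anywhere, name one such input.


The suspicious edit (`min(tmp, tmp)` became `max(tmp, tmp)`) never changes the result for any input inside the declared domain; all 378 inputs agree.
verdict: equivalent


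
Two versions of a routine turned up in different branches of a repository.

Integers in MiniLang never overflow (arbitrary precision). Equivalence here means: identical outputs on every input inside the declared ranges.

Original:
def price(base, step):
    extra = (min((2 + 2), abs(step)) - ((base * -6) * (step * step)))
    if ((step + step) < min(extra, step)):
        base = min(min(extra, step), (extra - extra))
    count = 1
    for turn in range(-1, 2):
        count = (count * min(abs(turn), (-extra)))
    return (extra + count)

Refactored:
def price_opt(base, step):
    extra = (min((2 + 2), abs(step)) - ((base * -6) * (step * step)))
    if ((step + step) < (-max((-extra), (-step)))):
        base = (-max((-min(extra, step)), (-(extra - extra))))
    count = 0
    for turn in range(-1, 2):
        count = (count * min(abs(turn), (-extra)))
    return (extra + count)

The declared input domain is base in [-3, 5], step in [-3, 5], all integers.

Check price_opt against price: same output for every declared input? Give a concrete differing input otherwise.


Evaluate both at base=0, step=-3.
price: extra = 3; ((step + step) < min(extra, step)) -> true; base = -3; count = 1; [turn=-1]; count = -3; [turn=0]; count = 9; [turn=1]; count = -27; return -24
price_opt: extra = 3; ((step + step) < (-max((-extra), (-step)))) -> true; base = -3; count = 0; [turn=-1]; count = 0; [turn=0]; count = 0; [turn=1]; count = 0; return 3
-24 vs 3 — the two versions disagree here.
verdict: not equivalent; witness: base=0, step=-3


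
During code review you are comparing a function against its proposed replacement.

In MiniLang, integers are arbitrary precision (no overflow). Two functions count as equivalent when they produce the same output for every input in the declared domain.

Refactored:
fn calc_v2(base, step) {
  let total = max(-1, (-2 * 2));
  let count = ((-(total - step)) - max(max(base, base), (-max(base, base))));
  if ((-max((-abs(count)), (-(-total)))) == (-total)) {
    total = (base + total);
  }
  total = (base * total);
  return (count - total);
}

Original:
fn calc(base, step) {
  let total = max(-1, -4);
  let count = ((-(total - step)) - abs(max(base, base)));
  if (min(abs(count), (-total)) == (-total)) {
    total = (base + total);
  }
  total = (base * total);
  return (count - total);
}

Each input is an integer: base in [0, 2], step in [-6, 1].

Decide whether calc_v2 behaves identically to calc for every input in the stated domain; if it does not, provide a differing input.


Side by side, the visible changes include: constant usage differs, min/max/abs usage differs, arithmetic usage differs.
Spot check at base=0, step=-4 — calc: total = -1; count = -3; (min(abs(count), (-total)) == (-total)) -> true; total = -1; total = 0; return -3. calc_v2: total = -1; count = -3; ((-max((-abs(count)), (-(-total)))) == (-total)) -> true; total = -1; total = 0; return -3. Both give -3.
An exhaustive pass over the 24 declared inputs shows identical outputs.
verdict: equivalent


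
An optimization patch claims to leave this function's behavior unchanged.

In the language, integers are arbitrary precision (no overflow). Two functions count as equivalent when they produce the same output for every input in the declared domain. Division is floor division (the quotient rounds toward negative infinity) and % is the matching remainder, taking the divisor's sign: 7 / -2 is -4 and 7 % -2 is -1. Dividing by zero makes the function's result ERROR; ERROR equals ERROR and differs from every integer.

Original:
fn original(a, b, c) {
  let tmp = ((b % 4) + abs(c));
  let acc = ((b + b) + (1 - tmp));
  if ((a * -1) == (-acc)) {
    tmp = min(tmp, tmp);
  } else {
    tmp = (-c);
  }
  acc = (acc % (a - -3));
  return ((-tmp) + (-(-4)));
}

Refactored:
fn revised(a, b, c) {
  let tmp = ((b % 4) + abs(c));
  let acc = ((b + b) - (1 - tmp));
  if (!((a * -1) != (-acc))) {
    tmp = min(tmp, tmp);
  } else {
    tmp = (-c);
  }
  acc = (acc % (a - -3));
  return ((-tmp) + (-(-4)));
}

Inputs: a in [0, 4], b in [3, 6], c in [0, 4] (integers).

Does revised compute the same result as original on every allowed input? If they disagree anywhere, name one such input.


These are not equivalent — on a=0, b=3, c=4 the outputs split (-3 vs 8).
original: tmp becomes 7; next acc becomes 0; next ((a * -1) == (-acc)) evaluates to true; next tmp becomes 7; next acc becomes 0; next final value -3
revised: tmp becomes 7; next acc becomes 12; next (!((a * -1) != (-acc))) evaluates to false; next tmp becomes -4; next acc becomes 0; next final value 8
verdict: not equivalent; witness: a=0, b=3, c=4


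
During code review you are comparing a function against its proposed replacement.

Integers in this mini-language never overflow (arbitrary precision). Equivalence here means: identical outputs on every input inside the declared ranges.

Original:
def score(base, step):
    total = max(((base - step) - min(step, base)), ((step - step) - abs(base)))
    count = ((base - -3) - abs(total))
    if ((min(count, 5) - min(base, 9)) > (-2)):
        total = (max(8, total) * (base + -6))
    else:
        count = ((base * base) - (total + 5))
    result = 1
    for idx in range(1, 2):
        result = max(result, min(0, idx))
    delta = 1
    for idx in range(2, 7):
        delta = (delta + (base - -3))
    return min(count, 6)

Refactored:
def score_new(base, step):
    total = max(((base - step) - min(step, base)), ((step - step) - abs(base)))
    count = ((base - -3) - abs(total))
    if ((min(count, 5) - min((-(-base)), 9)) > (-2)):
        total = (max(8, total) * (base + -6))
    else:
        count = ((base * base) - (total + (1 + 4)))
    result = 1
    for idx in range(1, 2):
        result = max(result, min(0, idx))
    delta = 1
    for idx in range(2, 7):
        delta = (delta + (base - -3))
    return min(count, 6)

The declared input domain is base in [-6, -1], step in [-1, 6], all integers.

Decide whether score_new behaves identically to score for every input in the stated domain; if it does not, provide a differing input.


Changes here: arithmetic usage differs, plus constant usage differs; the full 48-point sweep finds no disagreement.
verdict: equivalent


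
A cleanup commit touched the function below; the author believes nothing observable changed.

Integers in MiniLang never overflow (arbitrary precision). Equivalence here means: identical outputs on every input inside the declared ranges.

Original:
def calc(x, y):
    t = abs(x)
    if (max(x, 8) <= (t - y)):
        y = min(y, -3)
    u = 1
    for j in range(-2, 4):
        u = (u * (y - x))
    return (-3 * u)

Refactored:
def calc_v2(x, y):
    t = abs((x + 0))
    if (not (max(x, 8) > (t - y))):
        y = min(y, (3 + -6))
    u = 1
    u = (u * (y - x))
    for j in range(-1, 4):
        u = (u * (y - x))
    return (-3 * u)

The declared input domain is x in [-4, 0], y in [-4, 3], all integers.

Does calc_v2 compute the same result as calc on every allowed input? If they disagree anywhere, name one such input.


Changes here: statement counts differ, loop structure differs, comparison usage differs, boolean connective usage differs, constant usage differs, arithmetic usage differs; the full 40-point sweep finds no disagreement.
verdict: equivalent


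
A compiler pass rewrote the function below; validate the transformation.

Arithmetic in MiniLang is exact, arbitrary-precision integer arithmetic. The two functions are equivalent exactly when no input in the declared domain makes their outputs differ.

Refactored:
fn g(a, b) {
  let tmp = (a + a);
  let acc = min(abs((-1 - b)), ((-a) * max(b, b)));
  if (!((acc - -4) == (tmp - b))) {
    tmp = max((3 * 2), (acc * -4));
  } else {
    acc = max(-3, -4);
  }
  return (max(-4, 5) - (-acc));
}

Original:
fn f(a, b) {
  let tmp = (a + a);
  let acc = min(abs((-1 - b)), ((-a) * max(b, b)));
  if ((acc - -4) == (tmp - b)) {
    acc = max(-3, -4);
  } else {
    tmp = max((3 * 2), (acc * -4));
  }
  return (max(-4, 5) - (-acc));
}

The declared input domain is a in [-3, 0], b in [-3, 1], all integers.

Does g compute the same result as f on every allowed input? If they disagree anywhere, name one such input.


Although boolean connective usage differs, 20/20 inputs agree.
verdict: equivalent


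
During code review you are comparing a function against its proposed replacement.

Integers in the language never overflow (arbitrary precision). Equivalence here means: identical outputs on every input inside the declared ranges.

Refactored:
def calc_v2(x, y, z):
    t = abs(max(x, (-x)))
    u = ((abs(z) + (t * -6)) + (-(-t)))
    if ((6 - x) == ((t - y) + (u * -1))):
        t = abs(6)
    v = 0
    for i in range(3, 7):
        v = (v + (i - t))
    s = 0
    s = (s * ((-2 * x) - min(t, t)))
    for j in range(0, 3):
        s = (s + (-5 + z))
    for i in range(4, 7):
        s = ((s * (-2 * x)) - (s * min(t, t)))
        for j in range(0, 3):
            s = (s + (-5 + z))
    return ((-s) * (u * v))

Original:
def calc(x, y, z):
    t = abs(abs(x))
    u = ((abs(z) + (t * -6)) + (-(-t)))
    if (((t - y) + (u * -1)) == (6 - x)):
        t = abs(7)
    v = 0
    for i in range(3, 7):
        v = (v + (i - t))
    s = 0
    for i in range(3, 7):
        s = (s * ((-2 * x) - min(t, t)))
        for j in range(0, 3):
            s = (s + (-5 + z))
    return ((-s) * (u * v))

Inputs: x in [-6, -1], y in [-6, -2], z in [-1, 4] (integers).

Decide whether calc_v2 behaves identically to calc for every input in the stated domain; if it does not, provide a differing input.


x=-1, y=-5, z=4 yields -3120 from calc but -918 from calc_v2.
verdict: not equivalent; witness: x=-1, y=-5, z=4


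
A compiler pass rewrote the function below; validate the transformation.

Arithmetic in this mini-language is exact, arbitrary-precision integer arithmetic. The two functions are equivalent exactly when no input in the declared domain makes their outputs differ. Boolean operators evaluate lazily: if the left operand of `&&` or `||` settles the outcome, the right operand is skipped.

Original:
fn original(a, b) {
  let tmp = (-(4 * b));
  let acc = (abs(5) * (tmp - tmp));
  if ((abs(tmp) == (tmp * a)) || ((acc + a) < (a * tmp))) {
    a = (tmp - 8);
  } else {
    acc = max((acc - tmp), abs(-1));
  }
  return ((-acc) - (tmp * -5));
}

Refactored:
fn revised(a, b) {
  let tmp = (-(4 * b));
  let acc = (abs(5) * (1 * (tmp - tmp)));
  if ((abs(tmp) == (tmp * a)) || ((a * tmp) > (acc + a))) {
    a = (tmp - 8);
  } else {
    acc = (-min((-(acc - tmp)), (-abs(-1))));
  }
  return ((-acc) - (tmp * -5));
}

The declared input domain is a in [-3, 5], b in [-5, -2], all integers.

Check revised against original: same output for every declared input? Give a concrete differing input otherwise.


Differences: arithmetic usage differs, min/max/abs usage differs, constant usage differs, comparison usage differs — yet all 36 inputs agree.
verdict: equivalent


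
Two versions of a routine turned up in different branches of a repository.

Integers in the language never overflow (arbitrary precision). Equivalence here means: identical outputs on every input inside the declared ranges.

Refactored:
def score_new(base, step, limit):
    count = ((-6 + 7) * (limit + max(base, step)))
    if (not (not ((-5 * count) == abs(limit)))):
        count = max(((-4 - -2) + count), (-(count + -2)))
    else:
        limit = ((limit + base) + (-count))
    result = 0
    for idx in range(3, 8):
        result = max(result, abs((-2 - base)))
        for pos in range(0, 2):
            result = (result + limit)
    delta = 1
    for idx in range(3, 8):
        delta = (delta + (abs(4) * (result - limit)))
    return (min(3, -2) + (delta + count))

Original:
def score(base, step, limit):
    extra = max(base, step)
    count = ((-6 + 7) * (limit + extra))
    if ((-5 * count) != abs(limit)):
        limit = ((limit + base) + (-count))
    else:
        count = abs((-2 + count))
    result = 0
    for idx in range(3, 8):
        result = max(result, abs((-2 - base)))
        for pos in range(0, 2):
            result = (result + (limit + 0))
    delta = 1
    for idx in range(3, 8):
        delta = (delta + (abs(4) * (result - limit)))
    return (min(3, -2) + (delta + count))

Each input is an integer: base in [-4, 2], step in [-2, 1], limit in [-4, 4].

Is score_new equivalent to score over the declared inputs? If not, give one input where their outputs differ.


Equivalent — the differences include arithmetic usage differs; and boolean connective usage differs; and local variable names differ; and min/max/abs usage differs; and constant usage differs; and comparison usage differs; and statement counts differ, yet no declared input distinguishes the two.
As a probe, take base=-1, step=-2, limit=1: score runs extra = -1; count = 0; ((-5 * count) != abs(limit)) -> true; limit = 0; result = 0; [idx=3]; result = 1; [pos=0]; result = 1; [pos=1]; result = 1; [idx=4]; result = 1; [pos=0]; result = 1; [pos=1]; result = 1; [idx=5]; result = 1; [pos=0]; result = 1; [pos=1]; result = 1; [idx=6]; result = 1; [pos=0]; result = 1; [pos=1]; result = 1; [idx=7]; result = 1; [pos=0]; result = 1; [pos=1]; result = 1; delta = 1; [idx=3]; delta = 5; [idx=4]; delta = 9; [idx=5]; delta = 13; [idx=6]; delta = 17; [idx=7]; delta = 21; return 19; score_new runs count = 0; (not (not ((-5 * count) == abs(limit)))) -> false; limit = 0; result = 0; [idx=3]; result = 1; [pos=0]; result = 1; [pos=1]; result = 1; [idx=4]; result = 1; [pos=0]; result = 1; [pos=1]; result = 1; [idx=5]; result = 1; [pos=0]; result = 1; [pos=1]; result = 1; [idx=6]; result = 1; [pos=0]; result = 1; [pos=1]; result = 1; [idx=7]; result = 1; [pos=0]; result = 1; [pos=1]; result = 1; delta = 1; [idx=3]; delta = 5; [idx=4]; delta = 9; [idx=5]; delta = 13; [idx=6]; delta = 17; [idx=7]; delta = 21; return 19; both end at 19.
Across all 252 domain points the two functions coincide.
verdict: equivalent


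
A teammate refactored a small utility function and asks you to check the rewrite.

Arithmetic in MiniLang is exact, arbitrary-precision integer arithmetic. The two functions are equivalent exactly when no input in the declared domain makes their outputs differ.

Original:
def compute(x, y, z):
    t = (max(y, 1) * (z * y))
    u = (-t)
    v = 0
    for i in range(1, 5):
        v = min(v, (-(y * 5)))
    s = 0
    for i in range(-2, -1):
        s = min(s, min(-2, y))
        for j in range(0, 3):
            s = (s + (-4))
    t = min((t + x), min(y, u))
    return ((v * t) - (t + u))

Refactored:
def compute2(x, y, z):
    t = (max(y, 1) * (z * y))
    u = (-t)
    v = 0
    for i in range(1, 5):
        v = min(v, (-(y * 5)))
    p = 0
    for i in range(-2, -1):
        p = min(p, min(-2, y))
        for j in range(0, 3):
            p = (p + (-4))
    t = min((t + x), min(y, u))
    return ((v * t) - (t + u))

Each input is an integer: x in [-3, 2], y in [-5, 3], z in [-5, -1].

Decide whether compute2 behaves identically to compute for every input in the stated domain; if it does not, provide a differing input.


Although local variable names differ, 270/270 inputs agree.
verdict: equivalent


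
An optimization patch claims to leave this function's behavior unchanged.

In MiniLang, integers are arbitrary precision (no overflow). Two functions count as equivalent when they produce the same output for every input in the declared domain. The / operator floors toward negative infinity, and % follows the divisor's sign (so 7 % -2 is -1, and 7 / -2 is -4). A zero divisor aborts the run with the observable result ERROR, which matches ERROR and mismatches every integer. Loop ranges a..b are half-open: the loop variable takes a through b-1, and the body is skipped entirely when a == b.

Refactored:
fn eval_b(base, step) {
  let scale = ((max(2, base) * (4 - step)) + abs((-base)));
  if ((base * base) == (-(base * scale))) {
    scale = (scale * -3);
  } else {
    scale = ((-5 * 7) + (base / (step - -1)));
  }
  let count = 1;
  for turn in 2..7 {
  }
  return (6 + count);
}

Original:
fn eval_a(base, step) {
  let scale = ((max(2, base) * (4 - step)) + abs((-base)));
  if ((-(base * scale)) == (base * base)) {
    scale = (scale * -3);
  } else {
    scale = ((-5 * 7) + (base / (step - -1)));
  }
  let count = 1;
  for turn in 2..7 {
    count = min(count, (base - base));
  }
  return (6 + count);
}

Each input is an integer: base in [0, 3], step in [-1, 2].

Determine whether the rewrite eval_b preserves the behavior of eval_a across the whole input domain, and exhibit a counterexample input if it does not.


Not equivalent: base=0, step=-1 separates them (6 vs 7).
eval_a: scale=10, then ((-(base * scale)) == (base * base)) is true, then scale=-30, then count=1, then (turn=2), then count=0, then (turn=3), then count=0, then (turn=4), then count=0, then (turn=5), then count=0, then (turn=6), then count=0, then returns 6
eval_b: scale=10, then ((base * base) == (-(base * scale))) is true, then scale=-30, then count=1, then (turn=2), then (turn=3), then (turn=4), then (turn=5), then (turn=6), then returns 7
verdict: not equivalent; witness: base=0, step=-1


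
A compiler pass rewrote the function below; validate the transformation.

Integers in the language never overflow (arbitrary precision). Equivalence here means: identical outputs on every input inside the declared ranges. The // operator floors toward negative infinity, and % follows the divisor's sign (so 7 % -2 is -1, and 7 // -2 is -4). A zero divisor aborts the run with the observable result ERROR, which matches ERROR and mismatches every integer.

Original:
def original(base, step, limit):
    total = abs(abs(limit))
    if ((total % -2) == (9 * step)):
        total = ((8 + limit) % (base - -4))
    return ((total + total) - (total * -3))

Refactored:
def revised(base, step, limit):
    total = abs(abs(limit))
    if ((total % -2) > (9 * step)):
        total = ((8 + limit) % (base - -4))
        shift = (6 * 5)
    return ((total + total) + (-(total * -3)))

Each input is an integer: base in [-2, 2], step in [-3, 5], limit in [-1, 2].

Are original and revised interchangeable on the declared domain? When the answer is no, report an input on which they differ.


Try base=-2, step=-3, limit=2.
original: total := 2 | ((total % -2) == (9 * step)): false | result 10
revised: total := 2 | ((total % -2) > (9 * step)): true | total := 0 | shift := 30 | result 0
10 against 0: the behavior changed.
verdict: not equivalent; witness: base=-2, step=-3, limit=2


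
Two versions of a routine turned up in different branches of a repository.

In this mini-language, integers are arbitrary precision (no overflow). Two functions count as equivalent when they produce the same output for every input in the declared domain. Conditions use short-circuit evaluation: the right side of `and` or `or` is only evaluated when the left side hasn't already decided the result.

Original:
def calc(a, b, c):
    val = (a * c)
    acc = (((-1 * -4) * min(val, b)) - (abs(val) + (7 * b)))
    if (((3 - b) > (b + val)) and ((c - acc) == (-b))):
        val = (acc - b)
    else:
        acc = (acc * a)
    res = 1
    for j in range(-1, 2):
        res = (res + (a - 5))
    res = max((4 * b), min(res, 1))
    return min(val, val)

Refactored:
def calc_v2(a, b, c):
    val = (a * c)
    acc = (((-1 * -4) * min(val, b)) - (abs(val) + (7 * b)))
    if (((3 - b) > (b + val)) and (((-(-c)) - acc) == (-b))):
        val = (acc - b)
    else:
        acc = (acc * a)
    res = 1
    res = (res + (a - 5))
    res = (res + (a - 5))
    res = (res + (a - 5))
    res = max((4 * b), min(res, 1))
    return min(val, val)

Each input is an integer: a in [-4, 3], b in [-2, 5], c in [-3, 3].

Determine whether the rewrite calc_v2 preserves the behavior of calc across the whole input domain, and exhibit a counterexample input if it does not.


Equivalent — the differences include arithmetic usage differs; also statement counts differ; also constant usage differs; also local variable names differ; also loop structure differs, yet no declared input distinguishes the two.
Tracing a=-1, b=-1, c=-3: calc: val = 3; acc = 0; (((3 - b) > (b + val)) and ((c - acc) == (-b))) -> false; acc = 0; res = 1; [j=-1]; res = -5; [j=0]; res = -11; [j=1]; res = -17; res = -4; return 3 | calc_v2: val = 3; acc = 0; (((3 - b) > (b + val)) and (((-(-c)) - acc) == (-b))) -> false; acc = 0; res = 1; res = -5; res = -11; res = -17; res = -4; return 3 — matching result 3.
Checked all 448 inputs in the declared domain: the outputs agree on every one.
verdict: equivalent


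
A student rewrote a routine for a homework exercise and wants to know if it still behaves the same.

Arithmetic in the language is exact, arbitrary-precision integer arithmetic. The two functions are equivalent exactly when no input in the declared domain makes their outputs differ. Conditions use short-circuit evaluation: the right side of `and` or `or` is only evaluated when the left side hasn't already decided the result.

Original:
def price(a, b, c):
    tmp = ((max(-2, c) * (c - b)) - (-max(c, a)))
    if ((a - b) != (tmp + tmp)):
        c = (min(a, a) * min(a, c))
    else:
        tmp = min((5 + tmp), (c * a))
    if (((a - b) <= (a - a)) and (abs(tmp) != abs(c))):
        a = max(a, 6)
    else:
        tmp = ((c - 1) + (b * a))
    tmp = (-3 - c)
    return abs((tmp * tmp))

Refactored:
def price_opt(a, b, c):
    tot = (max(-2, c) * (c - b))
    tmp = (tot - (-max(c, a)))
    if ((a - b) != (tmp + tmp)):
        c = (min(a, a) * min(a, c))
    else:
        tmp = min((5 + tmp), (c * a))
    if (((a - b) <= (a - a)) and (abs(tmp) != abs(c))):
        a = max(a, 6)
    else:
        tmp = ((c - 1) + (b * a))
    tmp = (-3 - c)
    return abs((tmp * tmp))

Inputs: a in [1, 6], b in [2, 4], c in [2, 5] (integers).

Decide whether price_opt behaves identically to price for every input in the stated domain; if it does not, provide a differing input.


Comparing the listings, the differences include: statement counts differ, plus local variable names differ.
One worked example (a=2, b=3, c=2) — price: tmp becomes 0; next ((a - b) != (tmp + tmp)) evaluates to true; next c becomes 4; next (((a - b) <= (a - a)) and (abs(tmp) != abs(c))) evaluates to true; next a becomes 6; next tmp becomes -7; next final value 49; price_opt: tot becomes -2; next tmp becomes 0; next ((a - b) != (tmp + tmp)) evaluates to true; next c becomes 4; next (((a - b) <= (a - a)) and (abs(tmp) != abs(c))) evaluates to true; next a becomes 6; next tmp becomes -7; next final value 49; agreement on 49.
Across all 72 domain points the two functions coincide.
verdict: equivalent


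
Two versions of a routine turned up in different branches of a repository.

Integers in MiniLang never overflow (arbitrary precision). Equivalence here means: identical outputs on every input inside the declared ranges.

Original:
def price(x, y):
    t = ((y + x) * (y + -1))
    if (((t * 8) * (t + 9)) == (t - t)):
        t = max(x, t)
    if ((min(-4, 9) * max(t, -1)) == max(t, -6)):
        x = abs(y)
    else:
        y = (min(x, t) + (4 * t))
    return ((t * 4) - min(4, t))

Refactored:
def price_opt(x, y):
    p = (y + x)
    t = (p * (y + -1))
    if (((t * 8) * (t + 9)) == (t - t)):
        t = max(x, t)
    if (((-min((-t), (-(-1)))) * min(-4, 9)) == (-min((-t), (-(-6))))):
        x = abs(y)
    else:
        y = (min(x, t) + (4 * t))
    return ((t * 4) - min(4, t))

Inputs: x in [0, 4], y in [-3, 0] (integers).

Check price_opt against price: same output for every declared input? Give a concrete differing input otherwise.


Behavior is preserved: although statement counts differ; also local variable names differ; also min/max/abs usage differs, the outputs never diverge.
Tracing x=0, y=-2: price: t = 6; (((t * 8) * (t + 9)) == (t - t)) -> false; ((min(-4, 9) * max(t, -1)) == max(t, -6)) -> false; y = 24; return 20 | price_opt: p = -2; t = 6; (((t * 8) * (t + 9)) == (t - t)) -> false; (((-min((-t), (-(-1)))) * min(-4, 9)) == (-min((-t), (-(-6))))) -> false; y = 24; return 20 — matching result 20.
Across all 20 domain points the two functions coincide.
verdict: equivalent


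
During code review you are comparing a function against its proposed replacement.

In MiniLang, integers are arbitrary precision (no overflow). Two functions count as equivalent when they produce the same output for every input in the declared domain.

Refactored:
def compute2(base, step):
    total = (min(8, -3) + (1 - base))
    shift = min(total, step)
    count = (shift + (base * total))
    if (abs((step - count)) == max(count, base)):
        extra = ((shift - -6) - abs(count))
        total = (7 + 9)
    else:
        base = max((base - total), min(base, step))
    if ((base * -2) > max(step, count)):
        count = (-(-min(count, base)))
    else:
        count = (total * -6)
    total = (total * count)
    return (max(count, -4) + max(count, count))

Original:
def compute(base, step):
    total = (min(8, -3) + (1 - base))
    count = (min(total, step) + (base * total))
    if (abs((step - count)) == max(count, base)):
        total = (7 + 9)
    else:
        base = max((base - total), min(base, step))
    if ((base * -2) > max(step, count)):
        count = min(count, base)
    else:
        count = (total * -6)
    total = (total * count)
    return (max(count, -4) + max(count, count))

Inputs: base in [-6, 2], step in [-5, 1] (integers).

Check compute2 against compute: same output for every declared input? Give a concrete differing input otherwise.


Reading the diff, among the changes: arithmetic usage differs, statement counts differ, min/max/abs usage differs, constant usage differs, local variable names differ.
Tracing base=-1, step=-4: compute: total = -1; count = -3; (abs((step - count)) == max(count, base)) -> false; base = 0; ((base * -2) > max(step, count)) -> true; count = -3; total = 3; return -6 | compute2: total = -1; shift = -4; count = -3; (abs((step - count)) == max(count, base)) -> false; base = 0; ((base * -2) > max(step, count)) -> true; count = -3; total = 3; return -6 — matching result -6.
Sweeping the whole domain (63 inputs) finds no disagreement.
verdict: equivalent
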